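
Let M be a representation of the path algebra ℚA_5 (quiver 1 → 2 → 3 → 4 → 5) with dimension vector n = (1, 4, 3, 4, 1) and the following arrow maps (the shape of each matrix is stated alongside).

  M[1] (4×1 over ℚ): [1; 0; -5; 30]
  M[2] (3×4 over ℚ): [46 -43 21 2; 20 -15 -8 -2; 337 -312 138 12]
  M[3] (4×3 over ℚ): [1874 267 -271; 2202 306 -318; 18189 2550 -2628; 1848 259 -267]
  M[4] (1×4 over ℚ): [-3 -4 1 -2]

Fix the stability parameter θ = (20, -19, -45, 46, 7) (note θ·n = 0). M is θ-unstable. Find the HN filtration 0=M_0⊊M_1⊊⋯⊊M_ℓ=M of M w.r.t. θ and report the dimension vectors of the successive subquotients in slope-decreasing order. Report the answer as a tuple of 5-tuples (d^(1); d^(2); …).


Via rank(M_{q-1}∘⋯∘M_p): M ≅ I[1,4], I[2,2], I[2,3], I[2,5], I[4,4]^2.
μ_θ-semistable layers: μ^(1)=46; μ^(2)=53/2; μ^(3)=-44/3; μ^(4)=-19; μ^(5)=-32

((0, 0, 0, 3, 0); (0, 0, 0, 1, 1); (1, 1, 1, 0, 0); (0, 1, 0, 0, 0); (0, 2, 2, 0, 0))


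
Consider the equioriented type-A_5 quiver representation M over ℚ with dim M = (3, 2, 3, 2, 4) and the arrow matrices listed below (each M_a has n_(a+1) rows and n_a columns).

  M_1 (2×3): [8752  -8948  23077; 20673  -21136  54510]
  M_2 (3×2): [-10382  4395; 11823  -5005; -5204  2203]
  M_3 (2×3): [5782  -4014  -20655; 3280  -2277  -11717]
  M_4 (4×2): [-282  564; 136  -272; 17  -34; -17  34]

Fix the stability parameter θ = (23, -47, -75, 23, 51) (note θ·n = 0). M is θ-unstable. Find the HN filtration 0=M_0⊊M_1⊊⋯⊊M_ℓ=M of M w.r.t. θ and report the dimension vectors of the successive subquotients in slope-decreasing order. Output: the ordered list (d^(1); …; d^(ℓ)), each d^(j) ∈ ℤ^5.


Interval decomposition of M: I[1,1], I[1,4], I[1,5], I[3,3], I[5,5]^3.
HN type (ℓ=4): μ^(1)=51; μ^(2)=23; μ^(3)=-33; μ^(4)=-75

((0, 0, 0, 0, 4); (1, 0, 0, 2, 0); (2, 2, 2, 0, 0); (0, 0, 1, 0, 0))


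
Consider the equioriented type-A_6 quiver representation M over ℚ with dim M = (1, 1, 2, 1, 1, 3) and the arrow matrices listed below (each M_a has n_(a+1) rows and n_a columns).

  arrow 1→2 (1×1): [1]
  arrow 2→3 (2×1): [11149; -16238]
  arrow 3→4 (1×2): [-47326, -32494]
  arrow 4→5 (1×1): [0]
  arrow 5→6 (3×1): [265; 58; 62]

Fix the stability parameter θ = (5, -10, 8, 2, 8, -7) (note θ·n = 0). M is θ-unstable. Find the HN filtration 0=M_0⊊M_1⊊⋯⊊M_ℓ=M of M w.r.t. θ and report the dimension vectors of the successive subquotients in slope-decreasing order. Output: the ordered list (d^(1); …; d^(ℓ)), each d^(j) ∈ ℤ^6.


Barcode: M ≅ I[1,4], I[3,3], I[5,6], I[6,6]^2. HN layers by μ_θ (5 steps, strictly decreasing):
  μ^(1)=8; μ^(2)=5; μ^(3)=1/2; μ^(4)=-5/2; μ^(5)=-7

((0, 0, 1, 0, 0, 0); (0, 0, 1, 1, 0, 0); (0, 0, 0, 0, 1, 1); (1, 1, 0, 0, 0, 0); (0, 0, 0, 0, 0, 2))


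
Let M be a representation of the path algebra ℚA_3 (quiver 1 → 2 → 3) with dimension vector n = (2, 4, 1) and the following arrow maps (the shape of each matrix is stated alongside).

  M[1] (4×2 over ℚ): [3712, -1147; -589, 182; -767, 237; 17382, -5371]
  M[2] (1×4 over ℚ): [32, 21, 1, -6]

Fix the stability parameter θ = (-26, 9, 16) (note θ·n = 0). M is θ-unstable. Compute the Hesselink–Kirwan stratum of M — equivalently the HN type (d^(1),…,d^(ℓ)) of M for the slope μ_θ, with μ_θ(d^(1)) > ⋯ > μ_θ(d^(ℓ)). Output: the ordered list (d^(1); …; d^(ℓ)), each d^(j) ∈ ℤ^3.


Barcode: M ≅ I[1,2], I[1,3], I[2,2]^2. HN layers by μ_θ (3 steps, strictly decreasing):
  μ^(1)=16; μ^(2)=9; μ^(3)=-26

((0, 0, 1); (0, 4, 0); (2, 0, 0))


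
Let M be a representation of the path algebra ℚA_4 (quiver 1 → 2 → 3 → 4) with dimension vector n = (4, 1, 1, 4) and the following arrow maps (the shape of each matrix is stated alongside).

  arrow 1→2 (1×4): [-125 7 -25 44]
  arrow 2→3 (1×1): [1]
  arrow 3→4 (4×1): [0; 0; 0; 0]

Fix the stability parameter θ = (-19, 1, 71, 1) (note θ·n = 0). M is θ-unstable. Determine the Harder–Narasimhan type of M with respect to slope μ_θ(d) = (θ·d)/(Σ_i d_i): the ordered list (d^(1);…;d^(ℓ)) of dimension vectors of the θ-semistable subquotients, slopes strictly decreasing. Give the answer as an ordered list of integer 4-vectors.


Via rank(M_{q-1}∘⋯∘M_p): M ≅ I[1,1]^3, I[1,3], I[4,4]^4.
μ_θ-semistable layers: μ^(1)=71; μ^(2)=1; μ^(3)=-19

((0, 0, 1, 0); (0, 1, 0, 4); (4, 0, 0, 0))


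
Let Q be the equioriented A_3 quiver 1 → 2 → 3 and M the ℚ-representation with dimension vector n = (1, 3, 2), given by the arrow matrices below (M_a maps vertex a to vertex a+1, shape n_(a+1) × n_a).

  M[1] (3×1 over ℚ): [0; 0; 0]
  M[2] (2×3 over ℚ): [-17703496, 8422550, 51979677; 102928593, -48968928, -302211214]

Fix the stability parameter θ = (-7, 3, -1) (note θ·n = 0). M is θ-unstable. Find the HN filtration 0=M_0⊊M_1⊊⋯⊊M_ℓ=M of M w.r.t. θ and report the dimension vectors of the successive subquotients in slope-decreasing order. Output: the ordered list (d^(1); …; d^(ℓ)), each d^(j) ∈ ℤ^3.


Barcode: M ≅ I[1,1], I[2,2], I[2,3]^2. HN layers by μ_θ (3 steps, strictly decreasing):
  μ^(1)=3; μ^(2)=1; μ^(3)=-7

((0, 1, 0); (0, 2, 2); (1, 0, 0))


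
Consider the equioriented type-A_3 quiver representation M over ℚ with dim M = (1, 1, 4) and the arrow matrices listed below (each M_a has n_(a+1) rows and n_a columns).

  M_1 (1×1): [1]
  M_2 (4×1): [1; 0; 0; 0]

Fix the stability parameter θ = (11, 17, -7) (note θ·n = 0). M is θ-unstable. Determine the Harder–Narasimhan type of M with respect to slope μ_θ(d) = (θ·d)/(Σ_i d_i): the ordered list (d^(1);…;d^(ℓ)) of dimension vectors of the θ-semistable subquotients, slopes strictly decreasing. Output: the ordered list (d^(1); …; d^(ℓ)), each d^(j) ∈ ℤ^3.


Barcode: M ≅ I[1,3], I[3,3]^3. HN layers by μ_θ (2 steps, strictly decreasing):
  μ^(1)=7; μ^(2)=-7

((1, 1, 1); (0, 0, 3))


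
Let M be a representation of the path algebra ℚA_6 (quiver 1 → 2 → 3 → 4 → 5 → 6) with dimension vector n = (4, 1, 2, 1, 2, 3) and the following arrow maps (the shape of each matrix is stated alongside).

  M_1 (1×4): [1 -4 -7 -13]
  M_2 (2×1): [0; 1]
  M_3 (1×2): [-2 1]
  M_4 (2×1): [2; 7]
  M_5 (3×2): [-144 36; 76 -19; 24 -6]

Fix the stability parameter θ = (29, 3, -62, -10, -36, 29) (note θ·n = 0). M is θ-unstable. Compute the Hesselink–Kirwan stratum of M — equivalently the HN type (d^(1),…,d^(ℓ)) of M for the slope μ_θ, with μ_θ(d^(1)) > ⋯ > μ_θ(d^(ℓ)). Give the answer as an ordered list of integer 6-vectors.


Barcode: M ≅ I[1,1]^3, I[1,6], I[3,3], I[5,5], I[6,6]^2. HN layers by μ_θ (4 steps, strictly decreasing):
  μ^(1)=29; μ^(2)=-76/5; μ^(3)=-36; μ^(4)=-62

((3, 0, 0, 0, 0, 3); (1, 1, 1, 1, 1, 0); (0, 0, 0, 0, 1, 0); (0, 0, 1, 0, 0, 0))


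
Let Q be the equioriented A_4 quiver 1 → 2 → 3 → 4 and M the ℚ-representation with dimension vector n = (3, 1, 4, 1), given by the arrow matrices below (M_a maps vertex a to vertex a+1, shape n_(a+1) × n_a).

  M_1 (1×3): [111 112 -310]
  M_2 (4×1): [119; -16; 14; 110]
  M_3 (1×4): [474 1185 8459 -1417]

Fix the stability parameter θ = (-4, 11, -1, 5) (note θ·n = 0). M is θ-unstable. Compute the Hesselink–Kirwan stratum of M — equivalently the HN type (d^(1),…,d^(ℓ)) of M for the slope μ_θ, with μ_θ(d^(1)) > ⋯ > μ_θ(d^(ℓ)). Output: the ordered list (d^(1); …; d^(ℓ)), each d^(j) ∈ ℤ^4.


Interval decomposition of M: I[1,1]^2, I[1,4], I[3,3]^3.
HN type (ℓ=3): μ^(1)=5; μ^(2)=-1; μ^(3)=-4

((0, 1, 1, 1); (0, 0, 3, 0); (3, 0, 0, 0))


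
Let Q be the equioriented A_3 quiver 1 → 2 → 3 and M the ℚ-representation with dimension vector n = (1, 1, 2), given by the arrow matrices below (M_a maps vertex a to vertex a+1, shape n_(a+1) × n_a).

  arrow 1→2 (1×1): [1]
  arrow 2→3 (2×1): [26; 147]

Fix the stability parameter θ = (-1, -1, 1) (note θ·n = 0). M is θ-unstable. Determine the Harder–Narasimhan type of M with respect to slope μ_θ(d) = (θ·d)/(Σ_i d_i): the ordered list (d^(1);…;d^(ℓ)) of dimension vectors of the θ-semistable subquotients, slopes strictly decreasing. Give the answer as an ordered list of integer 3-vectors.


Interval decomposition of M: I[1,3], I[3,3].
HN type (ℓ=2): μ^(1)=1; μ^(2)=-1

((0, 0, 2); (1, 1, 0))


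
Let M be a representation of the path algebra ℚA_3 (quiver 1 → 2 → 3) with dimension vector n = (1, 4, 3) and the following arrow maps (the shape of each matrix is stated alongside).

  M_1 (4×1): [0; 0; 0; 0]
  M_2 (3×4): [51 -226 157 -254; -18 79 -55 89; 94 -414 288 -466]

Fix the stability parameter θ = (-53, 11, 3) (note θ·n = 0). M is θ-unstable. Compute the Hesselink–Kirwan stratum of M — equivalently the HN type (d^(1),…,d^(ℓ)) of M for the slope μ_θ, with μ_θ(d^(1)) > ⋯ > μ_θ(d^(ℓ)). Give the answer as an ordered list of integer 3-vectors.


Via rank(M_{q-1}∘⋯∘M_p): M ≅ I[1,1], I[2,2]^2, I[2,3]^2, I[3,3].
μ_θ-semistable layers: μ^(1)=11; μ^(2)=7; μ^(3)=3; μ^(4)=-53

((0, 2, 0); (0, 2, 2); (0, 0, 1); (1, 0, 0))


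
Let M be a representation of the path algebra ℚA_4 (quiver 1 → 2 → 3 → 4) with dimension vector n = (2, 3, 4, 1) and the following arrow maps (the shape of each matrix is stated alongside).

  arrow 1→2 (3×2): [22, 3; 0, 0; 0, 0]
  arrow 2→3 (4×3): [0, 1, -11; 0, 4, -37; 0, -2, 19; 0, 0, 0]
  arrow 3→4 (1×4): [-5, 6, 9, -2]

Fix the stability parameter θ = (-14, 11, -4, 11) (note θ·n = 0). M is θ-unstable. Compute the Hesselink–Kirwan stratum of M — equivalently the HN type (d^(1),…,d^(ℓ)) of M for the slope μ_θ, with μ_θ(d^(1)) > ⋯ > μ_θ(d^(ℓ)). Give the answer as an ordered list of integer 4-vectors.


Interval decomposition of M: I[1,1], I[1,2], I[2,3], I[2,4], I[3,3]^2.
HN type (ℓ=4): μ^(1)=11; μ^(2)=7/2; μ^(3)=-4; μ^(4)=-14

((0, 1, 0, 1); (0, 2, 2, 0); (0, 0, 2, 0); (2, 0, 0, 0))


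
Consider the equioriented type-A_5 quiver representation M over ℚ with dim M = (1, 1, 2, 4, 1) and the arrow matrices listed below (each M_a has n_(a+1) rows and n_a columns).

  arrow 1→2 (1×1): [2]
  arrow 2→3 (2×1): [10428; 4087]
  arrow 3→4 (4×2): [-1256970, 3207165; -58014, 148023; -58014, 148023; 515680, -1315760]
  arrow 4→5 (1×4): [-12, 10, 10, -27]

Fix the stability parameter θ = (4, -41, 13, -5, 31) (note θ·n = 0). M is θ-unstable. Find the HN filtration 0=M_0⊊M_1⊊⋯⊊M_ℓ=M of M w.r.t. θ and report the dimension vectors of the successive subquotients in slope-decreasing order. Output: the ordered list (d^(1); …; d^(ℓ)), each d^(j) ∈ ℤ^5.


Interval decomposition of M: I[1,4], I[3,3], I[4,4]^2, I[4,5].
HN type (ℓ=5): μ^(1)=31; μ^(2)=13; μ^(3)=4; μ^(4)=-5; μ^(5)=-37/2

((0, 0, 0, 0, 1); (0, 0, 1, 0, 0); (0, 0, 1, 1, 0); (0, 0, 0, 3, 0); (1, 1, 0, 0, 0))


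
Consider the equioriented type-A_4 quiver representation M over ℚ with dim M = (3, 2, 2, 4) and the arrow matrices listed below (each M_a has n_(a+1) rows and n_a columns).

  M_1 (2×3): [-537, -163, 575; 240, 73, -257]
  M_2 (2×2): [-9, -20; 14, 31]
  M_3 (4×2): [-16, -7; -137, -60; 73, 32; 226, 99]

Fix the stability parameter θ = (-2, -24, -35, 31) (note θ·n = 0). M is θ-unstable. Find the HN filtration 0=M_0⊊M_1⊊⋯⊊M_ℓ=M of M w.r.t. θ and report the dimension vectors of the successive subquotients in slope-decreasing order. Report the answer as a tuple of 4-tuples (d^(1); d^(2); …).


Via rank(M_{q-1}∘⋯∘M_p): M ≅ I[1,1], I[1,4]^2, I[4,4]^2.
μ_θ-semistable layers: μ^(1)=31; μ^(2)=-2; μ^(3)=-61/3

((0, 0, 0, 4); (1, 0, 0, 0); (2, 2, 2, 0))


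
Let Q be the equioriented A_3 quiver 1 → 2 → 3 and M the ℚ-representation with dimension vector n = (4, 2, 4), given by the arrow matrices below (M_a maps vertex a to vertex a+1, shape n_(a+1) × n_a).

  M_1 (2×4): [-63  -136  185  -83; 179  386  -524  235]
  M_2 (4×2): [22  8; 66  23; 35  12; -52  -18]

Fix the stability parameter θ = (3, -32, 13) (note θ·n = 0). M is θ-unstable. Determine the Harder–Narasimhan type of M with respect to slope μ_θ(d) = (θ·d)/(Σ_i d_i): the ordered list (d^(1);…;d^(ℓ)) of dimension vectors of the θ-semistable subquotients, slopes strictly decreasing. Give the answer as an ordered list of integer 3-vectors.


Via rank(M_{q-1}∘⋯∘M_p): M ≅ I[1,1]^2, I[1,3]^2, I[3,3]^2.
μ_θ-semistable layers: μ^(1)=13; μ^(2)=3; μ^(3)=-29/2

((0, 0, 4); (2, 0, 0); (2, 2, 0))


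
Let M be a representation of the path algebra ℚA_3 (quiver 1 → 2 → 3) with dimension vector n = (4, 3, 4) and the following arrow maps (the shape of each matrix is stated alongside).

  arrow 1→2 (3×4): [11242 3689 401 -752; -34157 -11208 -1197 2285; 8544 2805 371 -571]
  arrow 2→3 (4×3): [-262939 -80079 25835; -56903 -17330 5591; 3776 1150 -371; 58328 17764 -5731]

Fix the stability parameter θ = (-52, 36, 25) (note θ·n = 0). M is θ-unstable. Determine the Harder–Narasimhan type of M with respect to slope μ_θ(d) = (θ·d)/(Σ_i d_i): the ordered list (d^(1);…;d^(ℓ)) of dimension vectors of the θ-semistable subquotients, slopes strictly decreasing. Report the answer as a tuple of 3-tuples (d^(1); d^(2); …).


Barcode: M ≅ I[1,1], I[1,3]^3, I[3,3]. HN layers by μ_θ (3 steps, strictly decreasing):
  μ^(1)=61/2; μ^(2)=25; μ^(3)=-52

((0, 3, 3); (0, 0, 1); (4, 0, 0))


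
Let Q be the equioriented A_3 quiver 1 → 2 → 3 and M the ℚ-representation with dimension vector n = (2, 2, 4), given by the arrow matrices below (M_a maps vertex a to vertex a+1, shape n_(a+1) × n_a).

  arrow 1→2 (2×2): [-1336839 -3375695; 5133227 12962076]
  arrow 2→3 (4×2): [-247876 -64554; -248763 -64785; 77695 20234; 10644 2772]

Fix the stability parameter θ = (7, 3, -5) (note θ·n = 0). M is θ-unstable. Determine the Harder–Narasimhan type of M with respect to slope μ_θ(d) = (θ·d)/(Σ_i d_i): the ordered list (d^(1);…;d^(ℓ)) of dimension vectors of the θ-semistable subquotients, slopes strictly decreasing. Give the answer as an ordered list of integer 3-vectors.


Via rank(M_{q-1}∘⋯∘M_p): M ≅ I[1,3]^2, I[3,3]^2.
μ_θ-semistable layers: μ^(1)=5/3; μ^(2)=-5

((2, 2, 2); (0, 0, 2))


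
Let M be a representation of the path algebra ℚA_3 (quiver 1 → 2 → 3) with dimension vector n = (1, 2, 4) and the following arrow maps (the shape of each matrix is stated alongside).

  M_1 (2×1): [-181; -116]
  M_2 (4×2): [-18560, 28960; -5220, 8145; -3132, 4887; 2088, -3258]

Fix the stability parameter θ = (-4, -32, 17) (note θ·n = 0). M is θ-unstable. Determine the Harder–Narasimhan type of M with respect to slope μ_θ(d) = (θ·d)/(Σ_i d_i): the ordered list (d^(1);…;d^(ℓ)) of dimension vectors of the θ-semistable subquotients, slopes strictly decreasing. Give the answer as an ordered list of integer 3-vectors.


Barcode: M ≅ I[1,2], I[2,3], I[3,3]^3. HN layers by μ_θ (3 steps, strictly decreasing):
  μ^(1)=17; μ^(2)=-18; μ^(3)=-32

((0, 0, 4); (1, 1, 0); (0, 1, 0))


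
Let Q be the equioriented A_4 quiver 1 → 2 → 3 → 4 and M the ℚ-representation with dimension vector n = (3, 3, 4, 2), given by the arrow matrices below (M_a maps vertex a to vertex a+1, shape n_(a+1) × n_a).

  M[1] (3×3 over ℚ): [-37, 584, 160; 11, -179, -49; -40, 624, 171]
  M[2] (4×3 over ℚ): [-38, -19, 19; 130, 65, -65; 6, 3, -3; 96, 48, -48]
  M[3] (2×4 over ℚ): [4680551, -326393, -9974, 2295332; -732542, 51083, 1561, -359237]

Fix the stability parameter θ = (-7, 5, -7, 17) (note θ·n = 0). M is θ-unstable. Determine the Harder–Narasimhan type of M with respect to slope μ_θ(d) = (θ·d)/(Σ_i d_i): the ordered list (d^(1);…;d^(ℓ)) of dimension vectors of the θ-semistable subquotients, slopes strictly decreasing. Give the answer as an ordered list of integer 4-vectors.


Interval decomposition of M: I[1,2]^2, I[1,3], I[3,3], I[3,4]^2.
HN type (ℓ=4): μ^(1)=17; μ^(2)=5; μ^(3)=-1; μ^(4)=-7

((0, 0, 0, 2); (0, 2, 0, 0); (0, 1, 1, 0); (3, 0, 3, 0))


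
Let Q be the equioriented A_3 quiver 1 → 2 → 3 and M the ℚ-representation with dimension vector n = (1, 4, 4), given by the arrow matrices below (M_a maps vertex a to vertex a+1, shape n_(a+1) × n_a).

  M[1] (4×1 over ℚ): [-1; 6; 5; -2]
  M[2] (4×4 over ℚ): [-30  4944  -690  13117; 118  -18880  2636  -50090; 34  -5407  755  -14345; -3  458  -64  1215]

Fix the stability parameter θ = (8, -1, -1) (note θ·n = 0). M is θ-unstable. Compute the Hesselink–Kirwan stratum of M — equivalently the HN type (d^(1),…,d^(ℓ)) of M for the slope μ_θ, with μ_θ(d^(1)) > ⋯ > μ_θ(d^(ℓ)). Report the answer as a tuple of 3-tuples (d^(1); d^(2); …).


Barcode: M ≅ I[1,3], I[2,2], I[2,3]^2, I[3,3]. HN layers by μ_θ (2 steps, strictly decreasing):
  μ^(1)=2; μ^(2)=-1

((1, 1, 1); (0, 3, 3))


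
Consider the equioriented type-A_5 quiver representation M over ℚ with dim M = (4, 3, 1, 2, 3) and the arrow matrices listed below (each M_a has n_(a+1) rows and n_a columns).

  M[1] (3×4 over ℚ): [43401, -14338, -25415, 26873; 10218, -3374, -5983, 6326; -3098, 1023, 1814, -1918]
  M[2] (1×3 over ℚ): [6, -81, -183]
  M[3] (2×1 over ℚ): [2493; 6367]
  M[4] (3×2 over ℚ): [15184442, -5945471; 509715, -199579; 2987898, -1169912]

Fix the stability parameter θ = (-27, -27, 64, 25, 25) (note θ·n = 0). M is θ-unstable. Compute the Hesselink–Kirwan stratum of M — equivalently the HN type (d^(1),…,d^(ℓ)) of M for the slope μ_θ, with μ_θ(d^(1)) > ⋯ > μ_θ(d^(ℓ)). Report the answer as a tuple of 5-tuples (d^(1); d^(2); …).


Via rank(M_{q-1}∘⋯∘M_p): M ≅ I[1,1], I[1,2]^2, I[1,5], I[4,5], I[5,5].
μ_θ-semistable layers: μ^(1)=38; μ^(2)=25; μ^(3)=-27

((0, 0, 1, 1, 1); (0, 0, 0, 1, 2); (4, 3, 0, 0, 0))


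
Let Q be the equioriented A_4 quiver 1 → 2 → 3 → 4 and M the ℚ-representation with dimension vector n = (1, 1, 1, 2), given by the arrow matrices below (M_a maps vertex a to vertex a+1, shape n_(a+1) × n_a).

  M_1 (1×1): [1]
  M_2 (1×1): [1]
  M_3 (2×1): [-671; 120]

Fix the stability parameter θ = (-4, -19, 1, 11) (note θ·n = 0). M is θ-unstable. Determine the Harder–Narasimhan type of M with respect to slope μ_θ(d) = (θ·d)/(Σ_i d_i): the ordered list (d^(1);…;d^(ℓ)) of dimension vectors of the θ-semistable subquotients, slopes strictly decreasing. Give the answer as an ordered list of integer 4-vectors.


Barcode: M ≅ I[1,4], I[4,4]. HN layers by μ_θ (3 steps, strictly decreasing):
  μ^(1)=11; μ^(2)=1; μ^(3)=-23/2

((0, 0, 0, 2); (0, 0, 1, 0); (1, 1, 0, 0))


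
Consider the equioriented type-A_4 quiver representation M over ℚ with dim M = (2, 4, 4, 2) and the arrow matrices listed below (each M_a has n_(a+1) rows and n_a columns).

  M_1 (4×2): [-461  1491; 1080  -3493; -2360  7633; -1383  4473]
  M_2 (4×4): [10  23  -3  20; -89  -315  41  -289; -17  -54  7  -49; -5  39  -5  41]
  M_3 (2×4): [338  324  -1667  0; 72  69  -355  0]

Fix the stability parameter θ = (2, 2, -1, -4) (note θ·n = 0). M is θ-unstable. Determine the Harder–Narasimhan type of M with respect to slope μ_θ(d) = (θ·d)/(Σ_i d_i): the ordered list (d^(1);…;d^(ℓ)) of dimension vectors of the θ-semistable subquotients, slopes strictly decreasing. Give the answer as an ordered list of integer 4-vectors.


Interval decomposition of M: I[1,4]^2, I[2,3]^2.
HN type (ℓ=2): μ^(1)=1/2; μ^(2)=-1/4

((0, 2, 2, 0); (2, 2, 2, 2))


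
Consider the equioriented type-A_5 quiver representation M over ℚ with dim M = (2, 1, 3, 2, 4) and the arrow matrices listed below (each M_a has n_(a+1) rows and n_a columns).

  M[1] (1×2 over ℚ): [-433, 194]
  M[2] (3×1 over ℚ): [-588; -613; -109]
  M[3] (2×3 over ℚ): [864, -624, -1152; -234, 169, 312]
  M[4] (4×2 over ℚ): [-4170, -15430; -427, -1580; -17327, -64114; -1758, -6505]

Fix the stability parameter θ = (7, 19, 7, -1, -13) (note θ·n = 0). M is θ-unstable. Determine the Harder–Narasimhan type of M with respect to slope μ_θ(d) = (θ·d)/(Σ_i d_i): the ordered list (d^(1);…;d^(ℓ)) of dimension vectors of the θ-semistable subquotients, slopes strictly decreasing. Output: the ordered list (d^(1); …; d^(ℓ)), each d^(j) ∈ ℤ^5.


Via rank(M_{q-1}∘⋯∘M_p): M ≅ I[1,1], I[1,5], I[3,3]^2, I[4,5], I[5,5]^2.
μ_θ-semistable layers: μ^(1)=7; μ^(2)=19/5; μ^(3)=-7; μ^(4)=-13

((1, 0, 2, 0, 0); (1, 1, 1, 1, 1); (0, 0, 0, 1, 1); (0, 0, 0, 0, 2))


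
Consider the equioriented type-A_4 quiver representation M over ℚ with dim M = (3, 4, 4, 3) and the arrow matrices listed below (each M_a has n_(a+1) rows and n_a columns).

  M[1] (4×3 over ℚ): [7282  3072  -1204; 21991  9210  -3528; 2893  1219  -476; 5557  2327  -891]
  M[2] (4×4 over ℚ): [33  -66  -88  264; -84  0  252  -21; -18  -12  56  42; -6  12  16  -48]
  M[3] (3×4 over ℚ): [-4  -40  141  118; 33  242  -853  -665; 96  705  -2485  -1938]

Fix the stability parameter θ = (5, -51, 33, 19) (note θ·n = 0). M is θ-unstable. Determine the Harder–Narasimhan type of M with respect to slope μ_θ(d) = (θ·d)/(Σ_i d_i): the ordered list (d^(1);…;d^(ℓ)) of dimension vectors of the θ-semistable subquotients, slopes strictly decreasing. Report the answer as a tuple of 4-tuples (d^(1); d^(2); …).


Interval decomposition of M: I[1,2]^2, I[1,4], I[2,4], I[3,3], I[3,4].
HN type (ℓ=4): μ^(1)=33; μ^(2)=26; μ^(3)=-23; μ^(4)=-51

((0, 0, 1, 0); (0, 0, 3, 3); (3, 3, 0, 0); (0, 1, 0, 0))


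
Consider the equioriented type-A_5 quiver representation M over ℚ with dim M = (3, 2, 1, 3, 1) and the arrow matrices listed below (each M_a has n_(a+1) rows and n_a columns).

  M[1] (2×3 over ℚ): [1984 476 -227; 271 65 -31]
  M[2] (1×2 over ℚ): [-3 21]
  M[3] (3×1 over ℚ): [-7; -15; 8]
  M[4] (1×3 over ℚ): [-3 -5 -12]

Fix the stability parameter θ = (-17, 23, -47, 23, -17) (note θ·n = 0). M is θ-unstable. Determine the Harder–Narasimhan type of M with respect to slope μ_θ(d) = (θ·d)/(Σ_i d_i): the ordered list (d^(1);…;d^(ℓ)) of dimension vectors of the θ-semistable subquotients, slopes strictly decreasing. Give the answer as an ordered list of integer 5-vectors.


Via rank(M_{q-1}∘⋯∘M_p): M ≅ I[1,1], I[1,2], I[1,4], I[4,4], I[4,5].
μ_θ-semistable layers: μ^(1)=23; μ^(2)=3; μ^(3)=-12; μ^(4)=-17

((0, 1, 0, 2, 0); (0, 0, 0, 1, 1); (0, 1, 1, 0, 0); (3, 0, 0, 0, 0))


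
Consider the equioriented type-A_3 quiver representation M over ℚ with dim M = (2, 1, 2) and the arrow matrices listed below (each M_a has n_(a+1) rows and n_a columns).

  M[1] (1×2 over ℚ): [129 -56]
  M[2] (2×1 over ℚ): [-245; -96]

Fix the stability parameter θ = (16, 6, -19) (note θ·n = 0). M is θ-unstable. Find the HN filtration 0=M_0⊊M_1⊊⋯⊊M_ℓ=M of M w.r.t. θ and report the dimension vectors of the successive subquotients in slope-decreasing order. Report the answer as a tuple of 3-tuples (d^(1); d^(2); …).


Barcode: M ≅ I[1,1], I[1,3], I[3,3]. HN layers by μ_θ (3 steps, strictly decreasing):
  μ^(1)=16; μ^(2)=1; μ^(3)=-19

((1, 0, 0); (1, 1, 1); (0, 0, 1))


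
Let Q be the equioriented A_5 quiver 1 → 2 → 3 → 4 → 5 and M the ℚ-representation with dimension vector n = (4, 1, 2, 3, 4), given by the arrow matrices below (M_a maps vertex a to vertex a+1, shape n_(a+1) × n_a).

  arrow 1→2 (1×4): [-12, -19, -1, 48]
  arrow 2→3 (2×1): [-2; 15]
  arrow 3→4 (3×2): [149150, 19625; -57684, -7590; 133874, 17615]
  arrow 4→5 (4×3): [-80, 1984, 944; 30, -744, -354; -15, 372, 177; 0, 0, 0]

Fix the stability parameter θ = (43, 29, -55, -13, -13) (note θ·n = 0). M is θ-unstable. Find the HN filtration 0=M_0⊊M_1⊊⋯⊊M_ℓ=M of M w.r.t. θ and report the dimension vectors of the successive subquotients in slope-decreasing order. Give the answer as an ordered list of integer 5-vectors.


Interval decomposition of M: I[1,1]^3, I[1,4], I[3,3], I[4,4], I[4,5], I[5,5]^3.
HN type (ℓ=4): μ^(1)=43; μ^(2)=1; μ^(3)=-13; μ^(4)=-55

((3, 0, 0, 0, 0); (1, 1, 1, 1, 0); (0, 0, 0, 2, 4); (0, 0, 1, 0, 0))


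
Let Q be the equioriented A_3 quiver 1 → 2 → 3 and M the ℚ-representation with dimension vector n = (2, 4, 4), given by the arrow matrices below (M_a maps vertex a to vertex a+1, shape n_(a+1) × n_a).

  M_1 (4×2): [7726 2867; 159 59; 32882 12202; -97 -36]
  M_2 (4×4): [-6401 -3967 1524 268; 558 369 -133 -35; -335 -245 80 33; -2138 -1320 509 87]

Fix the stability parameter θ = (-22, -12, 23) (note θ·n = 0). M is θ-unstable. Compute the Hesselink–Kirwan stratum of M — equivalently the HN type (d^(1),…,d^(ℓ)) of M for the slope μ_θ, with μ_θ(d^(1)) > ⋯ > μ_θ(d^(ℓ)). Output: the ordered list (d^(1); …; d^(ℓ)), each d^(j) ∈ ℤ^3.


Interval decomposition of M: I[1,3]^2, I[2,3]^2.
HN type (ℓ=3): μ^(1)=23; μ^(2)=-12; μ^(3)=-22

((0, 0, 4); (0, 4, 0); (2, 0, 0))


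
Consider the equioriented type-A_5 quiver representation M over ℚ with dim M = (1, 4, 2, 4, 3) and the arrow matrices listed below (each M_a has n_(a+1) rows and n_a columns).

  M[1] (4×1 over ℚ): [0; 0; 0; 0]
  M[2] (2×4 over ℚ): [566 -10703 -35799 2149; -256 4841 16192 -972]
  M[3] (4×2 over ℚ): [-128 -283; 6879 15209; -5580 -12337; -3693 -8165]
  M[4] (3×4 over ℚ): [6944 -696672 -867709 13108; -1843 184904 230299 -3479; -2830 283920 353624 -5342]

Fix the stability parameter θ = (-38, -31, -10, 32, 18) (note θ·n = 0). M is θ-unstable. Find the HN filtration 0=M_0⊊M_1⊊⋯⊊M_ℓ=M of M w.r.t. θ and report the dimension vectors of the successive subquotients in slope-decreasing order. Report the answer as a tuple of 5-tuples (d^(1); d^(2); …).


Via rank(M_{q-1}∘⋯∘M_p): M ≅ I[1,1], I[2,2]^2, I[2,5]^2, I[4,4]^2, I[5,5].
μ_θ-semistable layers: μ^(1)=32; μ^(2)=25; μ^(3)=18; μ^(4)=-10; μ^(5)=-31; μ^(6)=-38

((0, 0, 0, 2, 0); (0, 0, 0, 2, 2); (0, 0, 0, 0, 1); (0, 0, 2, 0, 0); (0, 4, 0, 0, 0); (1, 0, 0, 0, 0))


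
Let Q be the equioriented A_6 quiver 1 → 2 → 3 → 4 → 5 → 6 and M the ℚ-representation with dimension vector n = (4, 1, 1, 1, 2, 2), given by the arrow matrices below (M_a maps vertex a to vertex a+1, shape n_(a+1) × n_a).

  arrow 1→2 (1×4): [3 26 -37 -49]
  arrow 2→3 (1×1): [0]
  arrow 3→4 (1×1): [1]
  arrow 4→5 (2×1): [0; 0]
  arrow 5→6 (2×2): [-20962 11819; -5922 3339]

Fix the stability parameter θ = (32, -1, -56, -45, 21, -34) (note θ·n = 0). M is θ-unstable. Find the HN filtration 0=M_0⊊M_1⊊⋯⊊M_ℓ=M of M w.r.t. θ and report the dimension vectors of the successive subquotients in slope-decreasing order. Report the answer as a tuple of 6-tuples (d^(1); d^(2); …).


Interval decomposition of M: I[1,1]^3, I[1,2], I[3,4], I[5,5], I[5,6], I[6,6].
HN type (ℓ=7): μ^(1)=32; μ^(2)=21; μ^(3)=31/2; μ^(4)=-13/2; μ^(5)=-34; μ^(6)=-45; μ^(7)=-56

((3, 0, 0, 0, 0, 0); (0, 0, 0, 0, 1, 0); (1, 1, 0, 0, 0, 0); (0, 0, 0, 0, 1, 1); (0, 0, 0, 0, 0, 1); (0, 0, 0, 1, 0, 0); (0, 0, 1, 0, 0, 0))


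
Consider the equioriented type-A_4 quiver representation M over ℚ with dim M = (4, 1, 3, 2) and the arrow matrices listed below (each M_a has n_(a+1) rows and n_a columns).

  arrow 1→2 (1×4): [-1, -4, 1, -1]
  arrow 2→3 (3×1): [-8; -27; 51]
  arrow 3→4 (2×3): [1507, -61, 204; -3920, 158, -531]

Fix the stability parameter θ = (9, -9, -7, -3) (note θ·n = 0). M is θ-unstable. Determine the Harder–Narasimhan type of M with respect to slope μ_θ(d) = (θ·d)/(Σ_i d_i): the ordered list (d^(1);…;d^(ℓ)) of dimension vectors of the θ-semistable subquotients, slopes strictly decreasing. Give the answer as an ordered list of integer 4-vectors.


Interval decomposition of M: I[1,1]^3, I[1,4], I[3,3], I[3,4].
HN type (ℓ=4): μ^(1)=9; μ^(2)=-5/2; μ^(3)=-3; μ^(4)=-7

((3, 0, 0, 0); (1, 1, 1, 1); (0, 0, 0, 1); (0, 0, 2, 0))


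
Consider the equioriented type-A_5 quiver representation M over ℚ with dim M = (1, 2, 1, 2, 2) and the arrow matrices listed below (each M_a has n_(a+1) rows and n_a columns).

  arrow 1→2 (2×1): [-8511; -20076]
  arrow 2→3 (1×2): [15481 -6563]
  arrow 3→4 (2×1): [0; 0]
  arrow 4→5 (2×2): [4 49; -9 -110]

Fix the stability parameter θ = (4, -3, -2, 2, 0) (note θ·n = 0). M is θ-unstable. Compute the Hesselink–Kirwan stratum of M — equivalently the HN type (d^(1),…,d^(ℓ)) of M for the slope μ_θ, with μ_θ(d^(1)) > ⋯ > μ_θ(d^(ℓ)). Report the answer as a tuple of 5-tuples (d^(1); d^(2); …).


Barcode: M ≅ I[1,3], I[2,2], I[4,5]^2. HN layers by μ_θ (3 steps, strictly decreasing):
  μ^(1)=1; μ^(2)=-1/3; μ^(3)=-3

((0, 0, 0, 2, 2); (1, 1, 1, 0, 0); (0, 1, 0, 0, 0))


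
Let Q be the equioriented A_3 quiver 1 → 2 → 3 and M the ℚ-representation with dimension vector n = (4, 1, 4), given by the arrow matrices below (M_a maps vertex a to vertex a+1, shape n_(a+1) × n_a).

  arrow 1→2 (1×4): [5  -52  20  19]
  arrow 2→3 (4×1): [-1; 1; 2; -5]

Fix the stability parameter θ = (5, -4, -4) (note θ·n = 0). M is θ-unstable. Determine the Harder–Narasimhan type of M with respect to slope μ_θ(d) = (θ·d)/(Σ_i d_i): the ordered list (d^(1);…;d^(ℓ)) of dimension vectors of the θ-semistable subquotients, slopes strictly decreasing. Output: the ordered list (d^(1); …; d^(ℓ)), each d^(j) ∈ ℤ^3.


Barcode: M ≅ I[1,1]^3, I[1,3], I[3,3]^3. HN layers by μ_θ (3 steps, strictly decreasing):
  μ^(1)=5; μ^(2)=-1; μ^(3)=-4

((3, 0, 0); (1, 1, 1); (0, 0, 3))


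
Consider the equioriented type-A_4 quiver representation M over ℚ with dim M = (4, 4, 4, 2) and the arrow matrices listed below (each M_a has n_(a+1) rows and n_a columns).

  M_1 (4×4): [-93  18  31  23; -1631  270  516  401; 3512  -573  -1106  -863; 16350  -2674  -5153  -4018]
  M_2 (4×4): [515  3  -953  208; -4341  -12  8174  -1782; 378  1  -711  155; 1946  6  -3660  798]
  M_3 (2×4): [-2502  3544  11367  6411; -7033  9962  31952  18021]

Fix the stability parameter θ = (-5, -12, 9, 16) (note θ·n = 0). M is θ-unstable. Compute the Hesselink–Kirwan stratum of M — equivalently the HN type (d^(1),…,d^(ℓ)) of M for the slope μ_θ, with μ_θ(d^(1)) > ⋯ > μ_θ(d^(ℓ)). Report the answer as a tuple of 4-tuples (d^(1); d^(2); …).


Interval decomposition of M: I[1,3]^2, I[1,4]^2.
HN type (ℓ=3): μ^(1)=16; μ^(2)=9; μ^(3)=-17/2

((0, 0, 0, 2); (0, 0, 4, 0); (4, 4, 0, 0))


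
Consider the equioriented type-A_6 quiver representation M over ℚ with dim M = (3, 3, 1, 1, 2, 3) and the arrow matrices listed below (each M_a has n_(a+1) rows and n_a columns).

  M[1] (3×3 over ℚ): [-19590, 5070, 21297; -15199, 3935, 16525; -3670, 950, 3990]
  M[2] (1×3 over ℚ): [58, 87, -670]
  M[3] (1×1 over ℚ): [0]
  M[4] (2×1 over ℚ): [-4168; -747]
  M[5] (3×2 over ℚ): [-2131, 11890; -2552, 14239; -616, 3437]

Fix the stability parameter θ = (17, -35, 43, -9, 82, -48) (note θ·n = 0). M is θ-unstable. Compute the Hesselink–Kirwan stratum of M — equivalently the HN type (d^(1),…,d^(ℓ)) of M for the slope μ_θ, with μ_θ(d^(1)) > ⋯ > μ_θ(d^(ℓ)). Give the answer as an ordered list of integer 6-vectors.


Barcode: M ≅ I[1,1], I[1,2], I[1,3], I[2,2], I[4,6], I[5,6], I[6,6]. HN layers by μ_θ (5 steps, strictly decreasing):
  μ^(1)=43; μ^(2)=17; μ^(3)=-9; μ^(4)=-35; μ^(5)=-48

((0, 0, 1, 0, 0, 0); (1, 0, 0, 0, 2, 2); (2, 2, 0, 1, 0, 0); (0, 1, 0, 0, 0, 0); (0, 0, 0, 0, 0, 1))


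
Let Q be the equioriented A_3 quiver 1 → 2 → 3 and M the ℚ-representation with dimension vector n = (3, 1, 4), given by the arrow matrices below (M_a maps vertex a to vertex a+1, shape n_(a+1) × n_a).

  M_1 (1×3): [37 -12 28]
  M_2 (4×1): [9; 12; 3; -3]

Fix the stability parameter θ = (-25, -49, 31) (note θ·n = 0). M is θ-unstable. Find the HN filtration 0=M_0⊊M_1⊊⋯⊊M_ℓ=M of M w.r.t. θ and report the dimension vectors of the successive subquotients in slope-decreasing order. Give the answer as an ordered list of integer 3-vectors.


Via rank(M_{q-1}∘⋯∘M_p): M ≅ I[1,1]^2, I[1,3], I[3,3]^3.
μ_θ-semistable layers: μ^(1)=31; μ^(2)=-25; μ^(3)=-37

((0, 0, 4); (2, 0, 0); (1, 1, 0))


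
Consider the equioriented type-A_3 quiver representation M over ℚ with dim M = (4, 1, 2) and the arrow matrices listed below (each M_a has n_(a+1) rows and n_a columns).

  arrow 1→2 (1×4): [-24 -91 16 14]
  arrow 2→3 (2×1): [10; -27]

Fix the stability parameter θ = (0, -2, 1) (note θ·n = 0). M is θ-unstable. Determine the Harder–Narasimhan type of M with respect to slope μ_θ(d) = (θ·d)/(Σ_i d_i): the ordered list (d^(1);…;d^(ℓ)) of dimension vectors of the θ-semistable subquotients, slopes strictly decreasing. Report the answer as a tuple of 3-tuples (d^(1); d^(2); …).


Via rank(M_{q-1}∘⋯∘M_p): M ≅ I[1,1]^3, I[1,3], I[3,3].
μ_θ-semistable layers: μ^(1)=1; μ^(2)=0; μ^(3)=-1

((0, 0, 2); (3, 0, 0); (1, 1, 0))


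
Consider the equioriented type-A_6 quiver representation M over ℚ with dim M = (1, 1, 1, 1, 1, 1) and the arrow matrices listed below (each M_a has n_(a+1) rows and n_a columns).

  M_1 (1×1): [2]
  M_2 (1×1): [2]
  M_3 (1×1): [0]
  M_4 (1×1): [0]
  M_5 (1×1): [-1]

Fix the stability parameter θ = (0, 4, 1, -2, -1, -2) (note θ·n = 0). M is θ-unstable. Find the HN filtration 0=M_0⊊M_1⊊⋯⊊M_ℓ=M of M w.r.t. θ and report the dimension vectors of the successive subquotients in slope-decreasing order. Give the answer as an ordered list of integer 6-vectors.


Via rank(M_{q-1}∘⋯∘M_p): M ≅ I[1,3], I[4,4], I[5,6].
μ_θ-semistable layers: μ^(1)=5/2; μ^(2)=0; μ^(3)=-3/2; μ^(4)=-2

((0, 1, 1, 0, 0, 0); (1, 0, 0, 0, 0, 0); (0, 0, 0, 0, 1, 1); (0, 0, 0, 1, 0, 0))


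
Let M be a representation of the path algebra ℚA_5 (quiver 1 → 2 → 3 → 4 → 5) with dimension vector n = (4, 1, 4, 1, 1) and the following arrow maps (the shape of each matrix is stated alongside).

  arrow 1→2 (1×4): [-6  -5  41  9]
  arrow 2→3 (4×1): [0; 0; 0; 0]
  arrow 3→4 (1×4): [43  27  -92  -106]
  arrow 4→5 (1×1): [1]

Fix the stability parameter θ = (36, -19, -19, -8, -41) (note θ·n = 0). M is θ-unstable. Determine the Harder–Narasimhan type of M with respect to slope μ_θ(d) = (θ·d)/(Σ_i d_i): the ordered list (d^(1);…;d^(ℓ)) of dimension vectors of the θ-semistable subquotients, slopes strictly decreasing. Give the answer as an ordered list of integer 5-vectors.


Barcode: M ≅ I[1,1]^3, I[1,2], I[3,3]^3, I[3,5]. HN layers by μ_θ (4 steps, strictly decreasing):
  μ^(1)=36; μ^(2)=17/2; μ^(3)=-19; μ^(4)=-68/3

((3, 0, 0, 0, 0); (1, 1, 0, 0, 0); (0, 0, 3, 0, 0); (0, 0, 1, 1, 1))


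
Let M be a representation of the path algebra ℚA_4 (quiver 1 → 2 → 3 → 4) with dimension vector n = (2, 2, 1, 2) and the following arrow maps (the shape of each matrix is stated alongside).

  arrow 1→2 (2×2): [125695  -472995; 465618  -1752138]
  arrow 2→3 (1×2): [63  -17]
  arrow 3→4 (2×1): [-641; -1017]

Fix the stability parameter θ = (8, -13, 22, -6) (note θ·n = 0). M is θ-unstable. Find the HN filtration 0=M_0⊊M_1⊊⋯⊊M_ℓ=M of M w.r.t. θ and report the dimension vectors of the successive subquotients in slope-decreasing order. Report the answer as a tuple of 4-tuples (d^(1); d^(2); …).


Interval decomposition of M: I[1,1], I[1,4], I[2,2], I[4,4].
HN type (ℓ=4): μ^(1)=8; μ^(2)=-5/2; μ^(3)=-6; μ^(4)=-13

((1, 0, 1, 1); (1, 1, 0, 0); (0, 0, 0, 1); (0, 1, 0, 0))


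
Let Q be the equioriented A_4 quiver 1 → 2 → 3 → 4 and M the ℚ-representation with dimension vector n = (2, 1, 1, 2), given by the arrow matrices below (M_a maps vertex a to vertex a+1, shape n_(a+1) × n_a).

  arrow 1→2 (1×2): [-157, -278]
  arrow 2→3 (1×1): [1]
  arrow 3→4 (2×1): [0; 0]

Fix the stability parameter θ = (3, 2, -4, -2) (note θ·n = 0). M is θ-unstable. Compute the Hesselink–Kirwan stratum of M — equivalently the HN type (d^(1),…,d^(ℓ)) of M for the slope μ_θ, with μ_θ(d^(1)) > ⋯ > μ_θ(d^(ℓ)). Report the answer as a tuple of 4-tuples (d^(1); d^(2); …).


Barcode: M ≅ I[1,1], I[1,3], I[4,4]^2. HN layers by μ_θ (3 steps, strictly decreasing):
  μ^(1)=3; μ^(2)=1/3; μ^(3)=-2

((1, 0, 0, 0); (1, 1, 1, 0); (0, 0, 0, 2))


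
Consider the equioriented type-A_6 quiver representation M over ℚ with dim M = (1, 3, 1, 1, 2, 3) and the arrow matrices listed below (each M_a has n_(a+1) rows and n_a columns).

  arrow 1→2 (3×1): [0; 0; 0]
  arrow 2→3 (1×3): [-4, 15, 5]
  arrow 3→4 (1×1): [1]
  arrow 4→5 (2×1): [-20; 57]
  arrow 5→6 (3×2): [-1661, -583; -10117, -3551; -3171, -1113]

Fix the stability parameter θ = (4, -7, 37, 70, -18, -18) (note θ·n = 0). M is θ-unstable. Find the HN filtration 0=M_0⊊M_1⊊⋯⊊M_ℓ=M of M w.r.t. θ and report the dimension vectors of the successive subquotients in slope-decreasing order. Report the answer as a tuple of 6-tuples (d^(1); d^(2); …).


Via rank(M_{q-1}∘⋯∘M_p): M ≅ I[1,1], I[2,2]^2, I[2,6], I[5,5], I[6,6]^2.
μ_θ-semistable layers: μ^(1)=71/4; μ^(2)=4; μ^(3)=-7; μ^(4)=-18

((0, 0, 1, 1, 1, 1); (1, 0, 0, 0, 0, 0); (0, 3, 0, 0, 0, 0); (0, 0, 0, 0, 1, 2))


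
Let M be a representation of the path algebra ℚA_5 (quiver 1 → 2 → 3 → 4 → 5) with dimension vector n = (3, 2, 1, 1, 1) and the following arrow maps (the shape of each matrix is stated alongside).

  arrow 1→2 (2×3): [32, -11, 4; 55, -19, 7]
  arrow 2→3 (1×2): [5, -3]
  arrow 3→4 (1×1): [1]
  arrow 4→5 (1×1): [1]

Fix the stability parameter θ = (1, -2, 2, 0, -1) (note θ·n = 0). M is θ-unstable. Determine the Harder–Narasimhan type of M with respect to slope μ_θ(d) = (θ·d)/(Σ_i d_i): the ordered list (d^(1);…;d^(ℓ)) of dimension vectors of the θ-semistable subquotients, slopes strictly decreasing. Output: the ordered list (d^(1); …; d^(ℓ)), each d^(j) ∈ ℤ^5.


Via rank(M_{q-1}∘⋯∘M_p): M ≅ I[1,1], I[1,2], I[1,5].
μ_θ-semistable layers: μ^(1)=1; μ^(2)=1/3; μ^(3)=-1/2

((1, 0, 0, 0, 0); (0, 0, 1, 1, 1); (2, 2, 0, 0, 0))


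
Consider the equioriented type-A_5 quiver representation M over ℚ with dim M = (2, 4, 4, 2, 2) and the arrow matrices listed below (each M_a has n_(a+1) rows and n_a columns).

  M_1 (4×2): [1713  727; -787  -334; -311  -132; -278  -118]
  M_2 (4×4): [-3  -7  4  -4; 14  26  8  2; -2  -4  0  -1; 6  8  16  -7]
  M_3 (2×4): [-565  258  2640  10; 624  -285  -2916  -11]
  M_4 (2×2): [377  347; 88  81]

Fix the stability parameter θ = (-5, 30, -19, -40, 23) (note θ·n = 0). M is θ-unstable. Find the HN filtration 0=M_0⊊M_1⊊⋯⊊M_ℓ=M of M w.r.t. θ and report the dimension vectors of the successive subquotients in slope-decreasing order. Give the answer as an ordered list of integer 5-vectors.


Interval decomposition of M: I[1,2], I[1,5], I[2,2], I[2,5], I[3,3]^2.
HN type (ℓ=6): μ^(1)=30; μ^(2)=23; μ^(3)=-5; μ^(4)=-17/2; μ^(5)=-29/3; μ^(6)=-19

((0, 2, 0, 0, 0); (0, 0, 0, 0, 2); (1, 0, 0, 0, 0); (1, 1, 1, 1, 0); (0, 1, 1, 1, 0); (0, 0, 2, 0, 0))


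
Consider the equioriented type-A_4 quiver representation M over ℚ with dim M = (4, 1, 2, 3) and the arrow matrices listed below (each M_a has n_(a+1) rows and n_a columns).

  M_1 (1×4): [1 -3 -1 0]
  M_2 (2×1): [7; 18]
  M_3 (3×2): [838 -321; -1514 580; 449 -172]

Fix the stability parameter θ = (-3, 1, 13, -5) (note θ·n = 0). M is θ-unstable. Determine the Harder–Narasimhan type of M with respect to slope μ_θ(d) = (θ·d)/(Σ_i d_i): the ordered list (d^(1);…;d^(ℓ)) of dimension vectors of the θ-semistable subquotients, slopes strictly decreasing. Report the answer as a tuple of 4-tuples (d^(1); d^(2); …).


Via rank(M_{q-1}∘⋯∘M_p): M ≅ I[1,1]^3, I[1,4], I[3,4], I[4,4].
μ_θ-semistable layers: μ^(1)=4; μ^(2)=1; μ^(3)=-3; μ^(4)=-5

((0, 0, 2, 2); (0, 1, 0, 0); (4, 0, 0, 0); (0, 0, 0, 1))


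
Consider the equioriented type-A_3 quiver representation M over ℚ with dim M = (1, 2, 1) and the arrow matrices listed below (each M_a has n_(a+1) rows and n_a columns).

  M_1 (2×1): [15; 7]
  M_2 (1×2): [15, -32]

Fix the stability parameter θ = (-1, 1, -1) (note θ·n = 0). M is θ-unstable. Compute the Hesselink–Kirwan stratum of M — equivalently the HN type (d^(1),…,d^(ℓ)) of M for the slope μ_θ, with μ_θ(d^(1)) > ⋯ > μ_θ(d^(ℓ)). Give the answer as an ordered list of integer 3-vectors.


Interval decomposition of M: I[1,3], I[2,2].
HN type (ℓ=3): μ^(1)=1; μ^(2)=0; μ^(3)=-1

((0, 1, 0); (0, 1, 1); (1, 0, 0))
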